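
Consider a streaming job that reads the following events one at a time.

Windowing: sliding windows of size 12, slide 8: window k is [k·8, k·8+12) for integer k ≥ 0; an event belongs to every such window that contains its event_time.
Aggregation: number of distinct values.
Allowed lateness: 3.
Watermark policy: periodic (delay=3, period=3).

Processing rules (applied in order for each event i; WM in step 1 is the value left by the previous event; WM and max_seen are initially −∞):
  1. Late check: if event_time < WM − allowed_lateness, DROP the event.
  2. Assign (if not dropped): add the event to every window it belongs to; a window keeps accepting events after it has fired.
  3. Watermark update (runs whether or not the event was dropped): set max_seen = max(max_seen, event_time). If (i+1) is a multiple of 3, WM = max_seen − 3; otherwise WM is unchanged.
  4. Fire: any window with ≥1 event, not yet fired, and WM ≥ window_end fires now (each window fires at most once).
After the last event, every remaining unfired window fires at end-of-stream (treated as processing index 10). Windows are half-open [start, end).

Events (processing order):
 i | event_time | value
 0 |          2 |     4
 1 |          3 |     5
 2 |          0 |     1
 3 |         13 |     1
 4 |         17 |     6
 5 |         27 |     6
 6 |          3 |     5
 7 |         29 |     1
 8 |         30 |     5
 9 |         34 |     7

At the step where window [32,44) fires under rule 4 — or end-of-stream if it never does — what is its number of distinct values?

1

i=0 t=2 v=4: → [0,12); WM=−∞
i=1 t=3 v=5: → [0,12); WM=−∞
i=2 t=0 v=1: → [0,12); WM=0
i=3 t=13 v=1: → [8,20); WM=0
i=4 t=17 v=6: → [16,28),[8,20); WM=0
i=5 t=27 v=6: → [24,36),[16,28); WM=24; [0,12) fires=3 [8,20) fires=2
i=6 t=3 v=5: DROP (t<24-3); WM=24
i=7 t=29 v=1: → [24,36); WM=24
i=8 t=30 v=5: → [24,36); WM=27
i=9 t=34 v=7: → [32,44),[24,36); WM=27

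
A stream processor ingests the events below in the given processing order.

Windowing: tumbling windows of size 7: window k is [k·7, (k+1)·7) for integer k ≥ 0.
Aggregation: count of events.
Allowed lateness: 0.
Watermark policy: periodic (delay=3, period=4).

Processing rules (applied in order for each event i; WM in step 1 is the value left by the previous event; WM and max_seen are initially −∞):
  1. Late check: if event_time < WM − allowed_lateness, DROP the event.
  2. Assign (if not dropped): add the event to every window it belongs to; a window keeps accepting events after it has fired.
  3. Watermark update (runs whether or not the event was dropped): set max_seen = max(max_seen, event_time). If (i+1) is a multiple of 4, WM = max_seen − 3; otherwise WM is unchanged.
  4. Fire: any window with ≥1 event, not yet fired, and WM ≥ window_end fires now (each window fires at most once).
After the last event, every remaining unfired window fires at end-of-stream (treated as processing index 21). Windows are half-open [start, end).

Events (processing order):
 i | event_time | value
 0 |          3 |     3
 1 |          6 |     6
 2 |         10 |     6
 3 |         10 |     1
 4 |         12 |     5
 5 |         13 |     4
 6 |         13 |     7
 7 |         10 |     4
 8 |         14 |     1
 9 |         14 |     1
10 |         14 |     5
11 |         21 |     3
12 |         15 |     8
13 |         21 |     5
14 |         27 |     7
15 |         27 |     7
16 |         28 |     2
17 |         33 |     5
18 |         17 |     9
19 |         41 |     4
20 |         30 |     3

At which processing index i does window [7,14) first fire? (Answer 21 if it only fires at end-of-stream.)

11

i=0 t=3 v=3: → [0,7); WM=−∞
i=1 t=6 v=6: → [0,7); WM=−∞
i=2 t=10 v=6: → [7,14); WM=−∞
i=3 t=10 v=1: → [7,14); WM=7; [0,7) fires=2
i=4 t=12 v=5: → [7,14); WM=7
i=5 t=13 v=4: → [7,14); WM=7
i=6 t=13 v=7: → [7,14); WM=7
i=7 t=10 v=4: → [7,14); WM=10
i=8 t=14 v=1: → [14,21); WM=10
i=9 t=14 v=1: → [14,21); WM=10
i=10 t=14 v=5: → [14,21); WM=10
i=11 t=21 v=3: → [21,28); WM=18; [7,14) fires=6
i=12 t=15 v=8: DROP (t<18-0); WM=18
i=13 t=21 v=5: → [21,28); WM=18
i=14 t=27 v=7: → [21,28); WM=18
i=15 t=27 v=7: → [21,28); WM=24; [14,21) fires=3
i=16 t=28 v=2: → [28,35); WM=24
i=17 t=33 v=5: → [28,35); WM=24
i=18 t=17 v=9: DROP (t<24-0); WM=24
i=19 t=41 v=4: → [35,42); WM=38; [21,28) fires=4 [28,35) fires=2
i=20 t=30 v=3: DROP (t<38-0); WM=38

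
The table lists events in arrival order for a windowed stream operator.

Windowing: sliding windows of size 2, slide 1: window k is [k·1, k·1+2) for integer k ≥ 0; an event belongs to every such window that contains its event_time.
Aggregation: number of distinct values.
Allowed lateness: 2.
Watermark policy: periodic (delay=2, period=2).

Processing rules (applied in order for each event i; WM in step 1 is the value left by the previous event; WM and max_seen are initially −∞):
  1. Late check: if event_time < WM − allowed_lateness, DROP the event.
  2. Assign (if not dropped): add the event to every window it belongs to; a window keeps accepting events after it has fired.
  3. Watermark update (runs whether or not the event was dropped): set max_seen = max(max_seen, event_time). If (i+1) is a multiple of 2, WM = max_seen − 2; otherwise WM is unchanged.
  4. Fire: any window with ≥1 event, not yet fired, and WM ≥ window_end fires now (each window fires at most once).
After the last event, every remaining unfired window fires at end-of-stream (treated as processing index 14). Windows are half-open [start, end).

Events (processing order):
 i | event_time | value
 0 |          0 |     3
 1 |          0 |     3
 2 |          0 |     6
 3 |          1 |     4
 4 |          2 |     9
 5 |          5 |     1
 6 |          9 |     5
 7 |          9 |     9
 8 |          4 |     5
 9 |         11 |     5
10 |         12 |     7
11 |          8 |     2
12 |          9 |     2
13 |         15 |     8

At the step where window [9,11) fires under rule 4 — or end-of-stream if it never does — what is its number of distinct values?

3

i=0 t=0 v=3: → [0,2); WM=−∞
i=1 t=0 v=3: → [0,2); WM=-2
i=2 t=0 v=6: → [0,2); WM=-2
i=3 t=1 v=4: → [1,3),[0,2); WM=-1
i=4 t=2 v=9: → [2,4),[1,3); WM=-1
i=5 t=5 v=1: → [5,7),[4,6); WM=3; [0,2) fires=3 [1,3) fires=2
i=6 t=9 v=5: → [9,11),[8,10); WM=3
i=7 t=9 v=9: → [9,11),[8,10); WM=7; [2,4) fires=1 [4,6) fires=1 [5,7) fires=1
i=8 t=4 v=5: DROP (t<7-2); WM=7
i=9 t=11 v=5: → [11,13),[10,12); WM=9
i=10 t=12 v=7: → [12,14),[11,13); WM=9
i=11 t=8 v=2: → [8,10),[7,9); WM=10; [7,9) fires=1 [8,10) fires=3
i=12 t=9 v=2: → [9,11),[8,10); WM=10
i=13 t=15 v=8: → [15,17),[14,16); WM=13; [9,11) fires=3 [10,12) fires=1 [11,13) fires=2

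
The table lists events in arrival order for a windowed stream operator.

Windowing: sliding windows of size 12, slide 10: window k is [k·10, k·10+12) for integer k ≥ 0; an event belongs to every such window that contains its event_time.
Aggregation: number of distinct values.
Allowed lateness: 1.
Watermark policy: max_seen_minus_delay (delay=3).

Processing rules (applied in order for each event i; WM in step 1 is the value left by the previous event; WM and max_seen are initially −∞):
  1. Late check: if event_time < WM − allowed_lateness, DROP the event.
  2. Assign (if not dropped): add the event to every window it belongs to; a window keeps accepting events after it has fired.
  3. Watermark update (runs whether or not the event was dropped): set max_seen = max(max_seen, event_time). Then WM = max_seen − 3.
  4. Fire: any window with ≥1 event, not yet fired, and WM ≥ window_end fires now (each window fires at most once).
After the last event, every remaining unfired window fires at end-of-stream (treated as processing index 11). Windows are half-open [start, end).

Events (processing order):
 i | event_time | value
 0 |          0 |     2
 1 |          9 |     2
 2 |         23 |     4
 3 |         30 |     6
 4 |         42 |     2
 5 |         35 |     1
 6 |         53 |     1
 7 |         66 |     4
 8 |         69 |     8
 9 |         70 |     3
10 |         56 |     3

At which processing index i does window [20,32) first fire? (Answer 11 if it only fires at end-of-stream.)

i=0 t=0 v=2: → [0,12); WM=-3
i=1 t=9 v=2: → [0,12); WM=6
i=2 t=23 v=4: → [20,32); WM=20; [0,12) fires=1
i=3 t=30 v=6: → [30,42),[20,32); WM=27
i=4 t=42 v=2: → [40,52); WM=39; [20,32) fires=2
i=5 t=35 v=1: DROP (t<39-1); WM=39
i=6 t=53 v=1: → [50,62); WM=50; [30,42) fires=1
i=7 t=66 v=4: → [60,72); WM=63; [40,52) fires=1 [50,62) fires=1
i=8 t=69 v=8: → [60,72); WM=66
i=9 t=70 v=3: → [70,82),[60,72); WM=67
i=10 t=56 v=3: DROP (t<67-1); WM=67

4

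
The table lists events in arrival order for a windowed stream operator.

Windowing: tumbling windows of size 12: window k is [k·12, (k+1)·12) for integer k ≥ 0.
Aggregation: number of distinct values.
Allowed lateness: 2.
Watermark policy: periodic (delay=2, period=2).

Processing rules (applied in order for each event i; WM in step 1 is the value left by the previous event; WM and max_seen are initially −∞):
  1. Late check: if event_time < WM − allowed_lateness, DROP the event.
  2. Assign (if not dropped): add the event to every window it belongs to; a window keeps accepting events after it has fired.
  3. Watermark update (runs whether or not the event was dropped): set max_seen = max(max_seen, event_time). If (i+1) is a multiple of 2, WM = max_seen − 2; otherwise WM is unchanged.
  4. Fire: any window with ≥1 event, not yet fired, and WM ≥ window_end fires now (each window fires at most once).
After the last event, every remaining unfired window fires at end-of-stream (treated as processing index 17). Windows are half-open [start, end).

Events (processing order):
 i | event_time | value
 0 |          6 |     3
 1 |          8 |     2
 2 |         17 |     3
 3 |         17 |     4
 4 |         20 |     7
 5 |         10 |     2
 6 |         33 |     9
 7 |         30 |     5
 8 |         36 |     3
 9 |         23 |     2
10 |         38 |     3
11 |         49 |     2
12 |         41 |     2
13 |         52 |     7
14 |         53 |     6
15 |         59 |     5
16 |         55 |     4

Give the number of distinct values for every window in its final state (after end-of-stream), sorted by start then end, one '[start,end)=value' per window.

[0,12)=2 [12,24)=3 [24,36)=2 [36,48)=1 [48,60)=5

i=0 t=6 v=3: → [0,12); WM=−∞
i=1 t=8 v=2: → [0,12); WM=6
i=2 t=17 v=3: → [12,24); WM=6
i=3 t=17 v=4: → [12,24); WM=15; [0,12) fires=2
i=4 t=20 v=7: → [12,24); WM=15
i=5 t=10 v=2: DROP (t<15-2); WM=18
i=6 t=33 v=9: → [24,36); WM=18
i=7 t=30 v=5: → [24,36); WM=31; [12,24) fires=3
i=8 t=36 v=3: → [36,48); WM=31
i=9 t=23 v=2: DROP (t<31-2); WM=34
i=10 t=38 v=3: → [36,48); WM=34
i=11 t=49 v=2: → [48,60); WM=47; [24,36) fires=2
i=12 t=41 v=2: DROP (t<47-2); WM=47
i=13 t=52 v=7: → [48,60); WM=50; [36,48) fires=1
i=14 t=53 v=6: → [48,60); WM=50
i=15 t=59 v=5: → [48,60); WM=57
i=16 t=55 v=4: → [48,60); WM=57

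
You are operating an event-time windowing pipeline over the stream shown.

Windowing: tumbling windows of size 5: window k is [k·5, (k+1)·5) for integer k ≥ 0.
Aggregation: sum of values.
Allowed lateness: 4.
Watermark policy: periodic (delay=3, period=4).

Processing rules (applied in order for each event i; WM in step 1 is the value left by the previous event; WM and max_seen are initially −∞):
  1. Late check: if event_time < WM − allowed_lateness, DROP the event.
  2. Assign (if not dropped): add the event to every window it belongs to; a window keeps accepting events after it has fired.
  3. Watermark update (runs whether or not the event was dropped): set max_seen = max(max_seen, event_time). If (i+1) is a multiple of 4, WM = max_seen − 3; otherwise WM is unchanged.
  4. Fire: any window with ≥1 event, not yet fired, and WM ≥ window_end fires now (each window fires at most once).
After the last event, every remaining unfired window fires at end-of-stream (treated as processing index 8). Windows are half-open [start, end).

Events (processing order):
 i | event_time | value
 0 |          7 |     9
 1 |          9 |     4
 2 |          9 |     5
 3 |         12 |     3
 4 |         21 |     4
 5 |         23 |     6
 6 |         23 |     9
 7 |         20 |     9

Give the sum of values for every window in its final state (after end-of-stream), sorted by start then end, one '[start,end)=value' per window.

[5,10)=18 [10,15)=3 [20,25)=28

i=0 t=7 v=9: → [5,10); WM=−∞
i=1 t=9 v=4: → [5,10); WM=−∞
i=2 t=9 v=5: → [5,10); WM=−∞
i=3 t=12 v=3: → [10,15); WM=9
i=4 t=21 v=4: → [20,25); WM=9
i=5 t=23 v=6: → [20,25); WM=9
i=6 t=23 v=9: → [20,25); WM=9
i=7 t=20 v=9: → [20,25); WM=20; [5,10) fires=18 [10,15) fires=3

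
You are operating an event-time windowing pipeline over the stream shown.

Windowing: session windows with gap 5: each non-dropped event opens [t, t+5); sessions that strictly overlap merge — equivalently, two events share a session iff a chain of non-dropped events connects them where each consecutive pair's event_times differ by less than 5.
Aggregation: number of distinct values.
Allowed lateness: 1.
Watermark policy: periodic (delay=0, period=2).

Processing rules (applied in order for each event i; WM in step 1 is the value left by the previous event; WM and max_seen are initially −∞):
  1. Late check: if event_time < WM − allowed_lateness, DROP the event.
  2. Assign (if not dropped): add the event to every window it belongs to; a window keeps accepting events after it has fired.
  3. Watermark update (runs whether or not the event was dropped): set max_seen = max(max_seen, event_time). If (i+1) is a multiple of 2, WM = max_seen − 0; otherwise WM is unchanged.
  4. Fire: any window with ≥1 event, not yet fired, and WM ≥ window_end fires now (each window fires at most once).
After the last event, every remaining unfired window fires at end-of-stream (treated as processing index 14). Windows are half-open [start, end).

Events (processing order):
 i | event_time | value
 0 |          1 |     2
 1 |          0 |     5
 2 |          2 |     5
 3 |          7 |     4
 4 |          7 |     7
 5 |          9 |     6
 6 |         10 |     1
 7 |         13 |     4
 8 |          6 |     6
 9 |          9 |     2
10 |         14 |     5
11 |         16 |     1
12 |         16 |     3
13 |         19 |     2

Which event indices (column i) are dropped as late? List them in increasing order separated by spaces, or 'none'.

i=0 t=1 v=2: → [1,6); WM=−∞
i=1 t=0 v=5: → [0,6); WM=1
i=2 t=2 v=5: → [0,7); WM=1
i=3 t=7 v=4: → [7,12); WM=7
i=4 t=7 v=7: → [7,12); WM=7
i=5 t=9 v=6: → [7,14); WM=9
i=6 t=10 v=1: → [7,15); WM=9
i=7 t=13 v=4: → [7,18); WM=13
i=8 t=6 v=6: DROP (t<13-1); WM=13
i=9 t=9 v=2: DROP (t<13-1); WM=13
i=10 t=14 v=5: → [7,19); WM=13
i=11 t=16 v=1: → [7,21); WM=16
i=12 t=16 v=3: → [7,21); WM=16
i=13 t=19 v=2: → [7,24); WM=19

8 9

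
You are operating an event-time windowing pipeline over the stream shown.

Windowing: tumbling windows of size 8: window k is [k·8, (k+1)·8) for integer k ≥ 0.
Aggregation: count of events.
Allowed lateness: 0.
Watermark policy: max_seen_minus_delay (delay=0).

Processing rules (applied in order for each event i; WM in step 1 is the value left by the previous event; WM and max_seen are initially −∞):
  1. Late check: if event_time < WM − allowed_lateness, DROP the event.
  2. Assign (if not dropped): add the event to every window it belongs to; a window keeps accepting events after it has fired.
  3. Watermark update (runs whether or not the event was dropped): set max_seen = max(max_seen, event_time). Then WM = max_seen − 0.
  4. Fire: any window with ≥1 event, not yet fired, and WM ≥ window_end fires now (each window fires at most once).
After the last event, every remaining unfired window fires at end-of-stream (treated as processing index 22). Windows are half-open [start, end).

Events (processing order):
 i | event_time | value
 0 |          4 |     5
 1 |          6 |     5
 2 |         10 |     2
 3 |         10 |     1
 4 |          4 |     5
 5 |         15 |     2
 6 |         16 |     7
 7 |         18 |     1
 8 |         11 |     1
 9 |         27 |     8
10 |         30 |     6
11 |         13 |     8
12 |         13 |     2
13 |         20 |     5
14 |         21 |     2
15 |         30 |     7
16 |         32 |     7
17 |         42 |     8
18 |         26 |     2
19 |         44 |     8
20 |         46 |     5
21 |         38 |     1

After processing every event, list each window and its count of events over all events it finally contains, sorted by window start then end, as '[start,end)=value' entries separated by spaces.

i=0 t=4 v=5: → [0,8); WM=4
i=1 t=6 v=5: → [0,8); WM=6
i=2 t=10 v=2: → [8,16); WM=10; [0,8) fires=2
i=3 t=10 v=1: → [8,16); WM=10
i=4 t=4 v=5: DROP (t<10-0); WM=10
i=5 t=15 v=2: → [8,16); WM=15
i=6 t=16 v=7: → [16,24); WM=16; [8,16) fires=3
i=7 t=18 v=1: → [16,24); WM=18
i=8 t=11 v=1: DROP (t<18-0); WM=18
i=9 t=27 v=8: → [24,32); WM=27; [16,24) fires=2
i=10 t=30 v=6: → [24,32); WM=30
i=11 t=13 v=8: DROP (t<30-0); WM=30
i=12 t=13 v=2: DROP (t<30-0); WM=30
i=13 t=20 v=5: DROP (t<30-0); WM=30
i=14 t=21 v=2: DROP (t<30-0); WM=30
i=15 t=30 v=7: → [24,32); WM=30
i=16 t=32 v=7: → [32,40); WM=32; [24,32) fires=3
i=17 t=42 v=8: → [40,48); WM=42; [32,40) fires=1
i=18 t=26 v=2: DROP (t<42-0); WM=42
i=19 t=44 v=8: → [40,48); WM=44
i=20 t=46 v=5: → [40,48); WM=46
i=21 t=38 v=1: DROP (t<46-0); WM=46

[0,8)=2 [8,16)=3 [16,24)=2 [24,32)=3 [32,40)=1 [40,48)=3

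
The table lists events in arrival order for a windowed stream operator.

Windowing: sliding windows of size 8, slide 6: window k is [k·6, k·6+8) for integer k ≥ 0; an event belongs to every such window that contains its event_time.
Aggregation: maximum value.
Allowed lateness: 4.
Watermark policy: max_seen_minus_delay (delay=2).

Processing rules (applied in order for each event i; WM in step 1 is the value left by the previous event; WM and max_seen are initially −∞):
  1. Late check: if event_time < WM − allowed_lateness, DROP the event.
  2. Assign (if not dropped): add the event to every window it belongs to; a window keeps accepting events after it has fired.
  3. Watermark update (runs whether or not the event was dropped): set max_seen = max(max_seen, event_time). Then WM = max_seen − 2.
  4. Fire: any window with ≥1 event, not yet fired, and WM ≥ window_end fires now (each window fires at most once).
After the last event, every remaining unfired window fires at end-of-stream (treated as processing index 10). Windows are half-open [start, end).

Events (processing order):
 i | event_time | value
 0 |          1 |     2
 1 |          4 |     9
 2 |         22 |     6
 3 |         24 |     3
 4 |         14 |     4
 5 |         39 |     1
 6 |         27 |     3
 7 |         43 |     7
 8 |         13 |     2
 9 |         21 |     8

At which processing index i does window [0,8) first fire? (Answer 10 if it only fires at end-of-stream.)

2

i=0 t=1 v=2: → [0,8); WM=-1
i=1 t=4 v=9: → [0,8); WM=2
i=2 t=22 v=6: → [18,26); WM=20; [0,8) fires=9
i=3 t=24 v=3: → [24,32),[18,26); WM=22
i=4 t=14 v=4: DROP (t<22-4); WM=22
i=5 t=39 v=1: → [36,44); WM=37; [18,26) fires=6 [24,32) fires=3
i=6 t=27 v=3: DROP (t<37-4); WM=37
i=7 t=43 v=7: → [42,50),[36,44); WM=41
i=8 t=13 v=2: DROP (t<41-4); WM=41
i=9 t=21 v=8: DROP (t<41-4); WM=41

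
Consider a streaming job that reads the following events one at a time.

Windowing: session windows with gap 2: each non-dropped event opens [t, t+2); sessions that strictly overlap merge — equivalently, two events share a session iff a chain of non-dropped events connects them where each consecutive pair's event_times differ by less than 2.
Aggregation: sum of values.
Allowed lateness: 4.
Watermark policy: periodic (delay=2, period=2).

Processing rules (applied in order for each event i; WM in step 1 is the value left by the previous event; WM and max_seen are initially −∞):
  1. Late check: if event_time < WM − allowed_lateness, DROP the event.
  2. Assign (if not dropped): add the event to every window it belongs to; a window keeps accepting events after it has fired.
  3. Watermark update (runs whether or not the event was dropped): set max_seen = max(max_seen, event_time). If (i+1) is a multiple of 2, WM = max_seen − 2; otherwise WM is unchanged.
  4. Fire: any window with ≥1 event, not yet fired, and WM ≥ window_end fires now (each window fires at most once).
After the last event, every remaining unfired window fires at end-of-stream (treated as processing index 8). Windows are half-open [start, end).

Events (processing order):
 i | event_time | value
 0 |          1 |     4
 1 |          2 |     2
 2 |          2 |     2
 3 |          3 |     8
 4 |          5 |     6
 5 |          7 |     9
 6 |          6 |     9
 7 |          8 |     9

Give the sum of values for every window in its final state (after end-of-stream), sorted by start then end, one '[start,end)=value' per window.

i=0 t=1 v=4: → [1,3); WM=−∞
i=1 t=2 v=2: → [1,4); WM=0
i=2 t=2 v=2: → [1,4); WM=0
i=3 t=3 v=8: → [1,5); WM=1
i=4 t=5 v=6: → [5,7); WM=1
i=5 t=7 v=9: → [7,9); WM=5
i=6 t=6 v=9: → [5,9); WM=5
i=7 t=8 v=9: → [5,10); WM=6

[1,5)=16 [5,10)=33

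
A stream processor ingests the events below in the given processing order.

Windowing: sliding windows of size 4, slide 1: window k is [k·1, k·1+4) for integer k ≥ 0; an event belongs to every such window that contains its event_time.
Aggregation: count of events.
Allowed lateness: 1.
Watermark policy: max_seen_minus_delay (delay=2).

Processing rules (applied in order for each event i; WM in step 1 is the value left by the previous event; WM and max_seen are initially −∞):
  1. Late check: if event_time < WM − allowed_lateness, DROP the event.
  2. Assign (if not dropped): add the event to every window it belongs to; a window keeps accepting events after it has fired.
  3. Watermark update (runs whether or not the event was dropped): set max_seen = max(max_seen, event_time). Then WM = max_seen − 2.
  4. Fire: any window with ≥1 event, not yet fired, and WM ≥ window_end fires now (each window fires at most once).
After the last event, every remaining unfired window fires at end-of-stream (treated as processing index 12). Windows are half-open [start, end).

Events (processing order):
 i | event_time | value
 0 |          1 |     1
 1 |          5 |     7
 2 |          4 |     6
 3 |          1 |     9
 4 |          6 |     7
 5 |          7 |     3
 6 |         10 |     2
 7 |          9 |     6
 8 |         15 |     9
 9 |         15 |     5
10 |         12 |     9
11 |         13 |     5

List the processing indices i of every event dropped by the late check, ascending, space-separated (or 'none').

i=0 t=1 v=1: → [1,5),[0,4); WM=-1
i=1 t=5 v=7: → [5,9),[4,8),[3,7),[2,6); WM=3
i=2 t=4 v=6: → [4,8),[3,7),[2,6),[1,5); WM=3
i=3 t=1 v=9: DROP (t<3-1); WM=3
i=4 t=6 v=7: → [6,10),[5,9),[4,8),[3,7); WM=4; [0,4) fires=1
i=5 t=7 v=3: → [7,11),[6,10),[5,9),[4,8); WM=5; [1,5) fires=2
i=6 t=10 v=2: → [10,14),[9,13),[8,12),[7,11); WM=8; [2,6) fires=2 [3,7) fires=3 [4,8) fires=4
i=7 t=9 v=6: → [9,13),[8,12),[7,11),[6,10); WM=8
i=8 t=15 v=9: → [15,19),[14,18),[13,17),[12,16); WM=13; [5,9) fires=3 [6,10) fires=3 [7,11) fires=3 [8,12) fires=2 [9,13) fires=2
i=9 t=15 v=5: → [15,19),[14,18),[13,17),[12,16); WM=13
i=10 t=12 v=9: → [12,16),[11,15),[10,14),[9,13); WM=13
i=11 t=13 v=5: → [13,17),[12,16),[11,15),[10,14); WM=13

3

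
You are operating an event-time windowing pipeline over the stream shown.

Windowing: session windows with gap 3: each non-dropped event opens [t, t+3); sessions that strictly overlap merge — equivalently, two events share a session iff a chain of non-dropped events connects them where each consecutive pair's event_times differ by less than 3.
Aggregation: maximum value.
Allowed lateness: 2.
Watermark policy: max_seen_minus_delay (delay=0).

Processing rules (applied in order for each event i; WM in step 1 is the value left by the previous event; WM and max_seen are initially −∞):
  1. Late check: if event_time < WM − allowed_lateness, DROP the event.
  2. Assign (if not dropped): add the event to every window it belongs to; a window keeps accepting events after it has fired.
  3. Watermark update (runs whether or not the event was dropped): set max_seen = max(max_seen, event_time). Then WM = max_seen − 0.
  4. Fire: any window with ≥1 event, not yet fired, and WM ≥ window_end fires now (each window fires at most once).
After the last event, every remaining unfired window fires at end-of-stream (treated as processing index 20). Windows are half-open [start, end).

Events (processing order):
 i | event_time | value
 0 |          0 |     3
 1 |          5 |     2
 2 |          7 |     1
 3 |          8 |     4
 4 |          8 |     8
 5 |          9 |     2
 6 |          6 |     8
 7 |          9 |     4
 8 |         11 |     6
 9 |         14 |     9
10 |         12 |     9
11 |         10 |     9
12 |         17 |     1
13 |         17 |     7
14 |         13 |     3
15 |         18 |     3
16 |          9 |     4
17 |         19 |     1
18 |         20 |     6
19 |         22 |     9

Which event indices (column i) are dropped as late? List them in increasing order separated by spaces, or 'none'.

6 11 14 16

i=0 t=0 v=3: → [0,3); WM=0
i=1 t=5 v=2: → [5,8); WM=5
i=2 t=7 v=1: → [5,10); WM=7
i=3 t=8 v=4: → [5,11); WM=8
i=4 t=8 v=8: → [5,11); WM=8
i=5 t=9 v=2: → [5,12); WM=9
i=6 t=6 v=8: DROP (t<9-2); WM=9
i=7 t=9 v=4: → [5,12); WM=9
i=8 t=11 v=6: → [5,14); WM=11
i=9 t=14 v=9: → [14,17); WM=14
i=10 t=12 v=9: → [5,17); WM=14
i=11 t=10 v=9: DROP (t<14-2); WM=14
i=12 t=17 v=1: → [17,20); WM=17
i=13 t=17 v=7: → [17,20); WM=17
i=14 t=13 v=3: DROP (t<17-2); WM=17
i=15 t=18 v=3: → [17,21); WM=18
i=16 t=9 v=4: DROP (t<18-2); WM=18
i=17 t=19 v=1: → [17,22); WM=19
i=18 t=20 v=6: → [17,23); WM=20
i=19 t=22 v=9: → [17,25); WM=22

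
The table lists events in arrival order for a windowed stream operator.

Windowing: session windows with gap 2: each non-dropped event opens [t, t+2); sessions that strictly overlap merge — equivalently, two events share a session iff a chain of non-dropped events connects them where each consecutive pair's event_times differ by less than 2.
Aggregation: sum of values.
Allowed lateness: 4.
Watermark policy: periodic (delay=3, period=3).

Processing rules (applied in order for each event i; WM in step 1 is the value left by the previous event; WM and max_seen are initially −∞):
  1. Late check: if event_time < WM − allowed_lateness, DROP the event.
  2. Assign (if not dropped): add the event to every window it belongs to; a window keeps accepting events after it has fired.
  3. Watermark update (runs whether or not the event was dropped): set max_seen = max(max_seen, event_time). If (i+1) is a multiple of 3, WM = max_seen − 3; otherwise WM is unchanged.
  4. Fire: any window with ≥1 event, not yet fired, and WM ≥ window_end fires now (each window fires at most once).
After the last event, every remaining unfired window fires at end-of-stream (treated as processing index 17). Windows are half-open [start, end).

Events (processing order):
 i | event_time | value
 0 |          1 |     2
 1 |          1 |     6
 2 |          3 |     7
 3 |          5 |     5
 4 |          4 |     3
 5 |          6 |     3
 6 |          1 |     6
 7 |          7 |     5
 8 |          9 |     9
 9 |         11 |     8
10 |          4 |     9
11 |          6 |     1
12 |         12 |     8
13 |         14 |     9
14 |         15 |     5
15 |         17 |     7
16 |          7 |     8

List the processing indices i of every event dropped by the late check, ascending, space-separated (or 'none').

16

i=0 t=1 v=2: → [1,3); WM=−∞
i=1 t=1 v=6: → [1,3); WM=−∞
i=2 t=3 v=7: → [3,5); WM=0
i=3 t=5 v=5: → [5,7); WM=0
i=4 t=4 v=3: → [3,7); WM=0
i=5 t=6 v=3: → [3,8); WM=3
i=6 t=1 v=6: → [1,3); WM=3
i=7 t=7 v=5: → [3,9); WM=3
i=8 t=9 v=9: → [9,11); WM=6
i=9 t=11 v=8: → [11,13); WM=6
i=10 t=4 v=9: → [3,9); WM=6
i=11 t=6 v=1: → [3,9); WM=8
i=12 t=12 v=8: → [11,14); WM=8
i=13 t=14 v=9: → [14,16); WM=8
i=14 t=15 v=5: → [14,17); WM=12
i=15 t=17 v=7: → [17,19); WM=12
i=16 t=7 v=8: DROP (t<12-4); WM=12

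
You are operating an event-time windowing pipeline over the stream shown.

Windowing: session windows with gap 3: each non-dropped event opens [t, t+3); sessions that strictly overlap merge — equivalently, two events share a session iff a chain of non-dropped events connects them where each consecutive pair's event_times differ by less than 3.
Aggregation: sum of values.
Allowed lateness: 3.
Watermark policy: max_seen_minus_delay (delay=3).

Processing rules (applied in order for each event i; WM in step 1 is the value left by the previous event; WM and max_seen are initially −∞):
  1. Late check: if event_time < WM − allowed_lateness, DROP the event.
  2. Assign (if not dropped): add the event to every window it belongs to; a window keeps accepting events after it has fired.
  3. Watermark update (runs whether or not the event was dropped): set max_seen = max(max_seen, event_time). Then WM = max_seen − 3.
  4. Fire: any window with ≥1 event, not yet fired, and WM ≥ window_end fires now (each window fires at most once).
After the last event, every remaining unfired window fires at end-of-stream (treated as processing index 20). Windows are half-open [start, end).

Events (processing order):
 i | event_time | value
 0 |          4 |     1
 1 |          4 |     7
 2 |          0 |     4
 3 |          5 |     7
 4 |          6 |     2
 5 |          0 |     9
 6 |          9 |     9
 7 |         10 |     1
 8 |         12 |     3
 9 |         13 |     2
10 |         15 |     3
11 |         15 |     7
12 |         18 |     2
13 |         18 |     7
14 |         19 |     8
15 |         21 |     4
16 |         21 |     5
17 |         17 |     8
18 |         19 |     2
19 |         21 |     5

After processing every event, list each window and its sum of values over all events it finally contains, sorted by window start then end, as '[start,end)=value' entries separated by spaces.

i=0 t=4 v=1: → [4,7); WM=1
i=1 t=4 v=7: → [4,7); WM=1
i=2 t=0 v=4: → [0,3); WM=1
i=3 t=5 v=7: → [4,8); WM=2
i=4 t=6 v=2: → [4,9); WM=3
i=5 t=0 v=9: → [0,3); WM=3
i=6 t=9 v=9: → [9,12); WM=6
i=7 t=10 v=1: → [9,13); WM=7
i=8 t=12 v=3: → [9,15); WM=9
i=9 t=13 v=2: → [9,16); WM=10
i=10 t=15 v=3: → [9,18); WM=12
i=11 t=15 v=7: → [9,18); WM=12
i=12 t=18 v=2: → [18,21); WM=15
i=13 t=18 v=7: → [18,21); WM=15
i=14 t=19 v=8: → [18,22); WM=16
i=15 t=21 v=4: → [18,24); WM=18
i=16 t=21 v=5: → [18,24); WM=18
i=17 t=17 v=8: → [9,24); WM=18
i=18 t=19 v=2: → [9,24); WM=18
i=19 t=21 v=5: → [9,24); WM=18

[0,3)=13 [4,9)=17 [9,24)=66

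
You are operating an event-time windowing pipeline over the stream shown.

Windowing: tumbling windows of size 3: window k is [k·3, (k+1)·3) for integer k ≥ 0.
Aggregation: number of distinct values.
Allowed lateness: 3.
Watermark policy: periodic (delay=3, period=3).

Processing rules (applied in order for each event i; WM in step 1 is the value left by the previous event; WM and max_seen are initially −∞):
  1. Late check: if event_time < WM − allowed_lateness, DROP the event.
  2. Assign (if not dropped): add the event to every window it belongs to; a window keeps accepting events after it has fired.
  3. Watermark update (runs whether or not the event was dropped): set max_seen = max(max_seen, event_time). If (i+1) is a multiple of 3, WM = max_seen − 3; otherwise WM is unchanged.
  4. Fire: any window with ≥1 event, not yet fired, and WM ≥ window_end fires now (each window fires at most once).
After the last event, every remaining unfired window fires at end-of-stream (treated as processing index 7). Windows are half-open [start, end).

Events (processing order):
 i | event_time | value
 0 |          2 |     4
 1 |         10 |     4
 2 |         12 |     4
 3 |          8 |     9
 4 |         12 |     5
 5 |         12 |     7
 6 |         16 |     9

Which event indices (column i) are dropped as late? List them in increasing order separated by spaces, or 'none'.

i=0 t=2 v=4: → [0,3); WM=−∞
i=1 t=10 v=4: → [9,12); WM=−∞
i=2 t=12 v=4: → [12,15); WM=9; [0,3) fires=1
i=3 t=8 v=9: → [6,9); WM=9; [6,9) fires=1
i=4 t=12 v=5: → [12,15); WM=9
i=5 t=12 v=7: → [12,15); WM=9
i=6 t=16 v=9: → [15,18); WM=9

none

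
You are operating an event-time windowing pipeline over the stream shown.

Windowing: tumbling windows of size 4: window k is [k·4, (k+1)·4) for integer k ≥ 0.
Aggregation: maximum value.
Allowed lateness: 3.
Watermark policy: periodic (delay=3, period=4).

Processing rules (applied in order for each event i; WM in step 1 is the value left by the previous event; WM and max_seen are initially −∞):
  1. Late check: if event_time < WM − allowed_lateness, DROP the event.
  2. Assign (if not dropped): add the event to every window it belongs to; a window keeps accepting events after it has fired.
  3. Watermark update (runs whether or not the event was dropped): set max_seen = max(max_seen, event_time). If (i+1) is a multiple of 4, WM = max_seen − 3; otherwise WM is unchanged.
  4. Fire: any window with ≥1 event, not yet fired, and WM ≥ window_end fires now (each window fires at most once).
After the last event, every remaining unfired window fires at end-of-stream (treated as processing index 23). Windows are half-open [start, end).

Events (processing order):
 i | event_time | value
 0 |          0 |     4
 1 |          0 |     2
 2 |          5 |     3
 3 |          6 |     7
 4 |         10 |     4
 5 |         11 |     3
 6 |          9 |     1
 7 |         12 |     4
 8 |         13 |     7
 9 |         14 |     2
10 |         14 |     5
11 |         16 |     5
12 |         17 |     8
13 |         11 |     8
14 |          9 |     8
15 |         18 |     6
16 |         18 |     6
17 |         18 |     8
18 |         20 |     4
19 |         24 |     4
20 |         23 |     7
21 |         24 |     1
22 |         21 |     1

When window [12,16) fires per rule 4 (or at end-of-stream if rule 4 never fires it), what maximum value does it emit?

7

i=0 t=0 v=4: → [0,4); WM=−∞
i=1 t=0 v=2: → [0,4); WM=−∞
i=2 t=5 v=3: → [4,8); WM=−∞
i=3 t=6 v=7: → [4,8); WM=3
i=4 t=10 v=4: → [8,12); WM=3
i=5 t=11 v=3: → [8,12); WM=3
i=6 t=9 v=1: → [8,12); WM=3
i=7 t=12 v=4: → [12,16); WM=9; [0,4) fires=4 [4,8) fires=7
i=8 t=13 v=7: → [12,16); WM=9
i=9 t=14 v=2: → [12,16); WM=9
i=10 t=14 v=5: → [12,16); WM=9
i=11 t=16 v=5: → [16,20); WM=13; [8,12) fires=4
i=12 t=17 v=8: → [16,20); WM=13
i=13 t=11 v=8: → [8,12); WM=13
i=14 t=9 v=8: DROP (t<13-3); WM=13
i=15 t=18 v=6: → [16,20); WM=15
i=16 t=18 v=6: → [16,20); WM=15
i=17 t=18 v=8: → [16,20); WM=15
i=18 t=20 v=4: → [20,24); WM=15
i=19 t=24 v=4: → [24,28); WM=21; [12,16) fires=7 [16,20) fires=8
i=20 t=23 v=7: → [20,24); WM=21
i=21 t=24 v=1: → [24,28); WM=21
i=22 t=21 v=1: → [20,24); WM=21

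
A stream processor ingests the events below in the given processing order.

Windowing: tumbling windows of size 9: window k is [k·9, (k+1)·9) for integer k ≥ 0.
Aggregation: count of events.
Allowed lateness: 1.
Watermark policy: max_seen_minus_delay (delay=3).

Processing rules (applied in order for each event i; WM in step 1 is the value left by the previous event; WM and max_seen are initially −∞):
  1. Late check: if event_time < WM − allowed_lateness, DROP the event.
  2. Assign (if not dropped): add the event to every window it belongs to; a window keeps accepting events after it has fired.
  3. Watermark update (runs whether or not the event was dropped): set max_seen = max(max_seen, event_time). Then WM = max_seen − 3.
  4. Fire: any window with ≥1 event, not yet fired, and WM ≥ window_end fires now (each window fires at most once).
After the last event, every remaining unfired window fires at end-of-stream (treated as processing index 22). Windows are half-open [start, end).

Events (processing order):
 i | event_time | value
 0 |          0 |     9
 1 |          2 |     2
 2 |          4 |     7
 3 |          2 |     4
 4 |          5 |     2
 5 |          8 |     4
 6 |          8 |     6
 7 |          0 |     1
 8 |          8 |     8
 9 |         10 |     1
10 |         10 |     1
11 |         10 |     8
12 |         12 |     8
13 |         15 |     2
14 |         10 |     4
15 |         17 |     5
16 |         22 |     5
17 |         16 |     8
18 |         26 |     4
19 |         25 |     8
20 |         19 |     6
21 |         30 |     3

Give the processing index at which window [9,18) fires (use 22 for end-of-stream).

16

i=0 t=0 v=9: → [0,9); WM=-3
i=1 t=2 v=2: → [0,9); WM=-1
i=2 t=4 v=7: → [0,9); WM=1
i=3 t=2 v=4: → [0,9); WM=1
i=4 t=5 v=2: → [0,9); WM=2
i=5 t=8 v=4: → [0,9); WM=5
i=6 t=8 v=6: → [0,9); WM=5
i=7 t=0 v=1: DROP (t<5-1); WM=5
i=8 t=8 v=8: → [0,9); WM=5
i=9 t=10 v=1: → [9,18); WM=7
i=10 t=10 v=1: → [9,18); WM=7
i=11 t=10 v=8: → [9,18); WM=7
i=12 t=12 v=8: → [9,18); WM=9; [0,9) fires=8
i=13 t=15 v=2: → [9,18); WM=12
i=14 t=10 v=4: DROP (t<12-1); WM=12
i=15 t=17 v=5: → [9,18); WM=14
i=16 t=22 v=5: → [18,27); WM=19; [9,18) fires=6
i=17 t=16 v=8: DROP (t<19-1); WM=19
i=18 t=26 v=4: → [18,27); WM=23
i=19 t=25 v=8: → [18,27); WM=23
i=20 t=19 v=6: DROP (t<23-1); WM=23
i=21 t=30 v=3: → [27,36); WM=27; [18,27) fires=3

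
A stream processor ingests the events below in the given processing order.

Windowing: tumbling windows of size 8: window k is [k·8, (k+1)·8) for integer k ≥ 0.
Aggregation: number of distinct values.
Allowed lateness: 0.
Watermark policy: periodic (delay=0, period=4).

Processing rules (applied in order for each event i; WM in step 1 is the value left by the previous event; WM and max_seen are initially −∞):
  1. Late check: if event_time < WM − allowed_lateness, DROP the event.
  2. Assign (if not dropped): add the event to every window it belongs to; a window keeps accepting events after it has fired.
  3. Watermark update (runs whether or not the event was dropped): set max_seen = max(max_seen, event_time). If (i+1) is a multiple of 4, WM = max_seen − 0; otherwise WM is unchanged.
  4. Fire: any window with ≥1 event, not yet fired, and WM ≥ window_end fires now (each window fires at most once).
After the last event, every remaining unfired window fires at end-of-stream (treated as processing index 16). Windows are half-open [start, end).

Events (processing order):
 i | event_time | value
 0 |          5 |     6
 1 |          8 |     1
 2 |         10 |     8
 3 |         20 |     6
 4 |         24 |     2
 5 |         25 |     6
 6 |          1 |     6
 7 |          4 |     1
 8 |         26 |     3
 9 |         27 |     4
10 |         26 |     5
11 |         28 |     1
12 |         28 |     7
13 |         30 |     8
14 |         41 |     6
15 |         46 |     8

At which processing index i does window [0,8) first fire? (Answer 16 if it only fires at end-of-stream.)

3

i=0 t=5 v=6: → [0,8); WM=−∞
i=1 t=8 v=1: → [8,16); WM=−∞
i=2 t=10 v=8: → [8,16); WM=−∞
i=3 t=20 v=6: → [16,24); WM=20; [0,8) fires=1 [8,16) fires=2
i=4 t=24 v=2: → [24,32); WM=20
i=5 t=25 v=6: → [24,32); WM=20
i=6 t=1 v=6: DROP (t<20-0); WM=20
i=7 t=4 v=1: DROP (t<20-0); WM=25; [16,24) fires=1
i=8 t=26 v=3: → [24,32); WM=25
i=9 t=27 v=4: → [24,32); WM=25
i=10 t=26 v=5: → [24,32); WM=25
i=11 t=28 v=1: → [24,32); WM=28
i=12 t=28 v=7: → [24,32); WM=28
i=13 t=30 v=8: → [24,32); WM=28
i=14 t=41 v=6: → [40,48); WM=28
i=15 t=46 v=8: → [40,48); WM=46; [24,32) fires=8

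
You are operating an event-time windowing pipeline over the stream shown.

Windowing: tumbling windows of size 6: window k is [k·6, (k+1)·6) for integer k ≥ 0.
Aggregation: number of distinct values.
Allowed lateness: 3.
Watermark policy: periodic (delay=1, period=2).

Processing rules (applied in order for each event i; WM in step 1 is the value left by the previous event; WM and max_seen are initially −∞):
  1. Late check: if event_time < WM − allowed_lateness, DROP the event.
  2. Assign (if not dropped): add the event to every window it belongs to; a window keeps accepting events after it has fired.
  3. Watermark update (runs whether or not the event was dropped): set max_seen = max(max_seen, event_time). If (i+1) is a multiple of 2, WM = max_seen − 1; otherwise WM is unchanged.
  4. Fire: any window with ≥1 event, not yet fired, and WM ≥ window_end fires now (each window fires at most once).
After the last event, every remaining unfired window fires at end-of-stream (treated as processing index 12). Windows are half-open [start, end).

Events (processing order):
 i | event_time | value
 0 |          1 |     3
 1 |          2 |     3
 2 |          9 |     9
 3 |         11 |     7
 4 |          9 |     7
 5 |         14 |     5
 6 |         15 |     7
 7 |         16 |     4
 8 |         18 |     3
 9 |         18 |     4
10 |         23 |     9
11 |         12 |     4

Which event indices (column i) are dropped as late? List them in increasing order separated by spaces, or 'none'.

i=0 t=1 v=3: → [0,6); WM=−∞
i=1 t=2 v=3: → [0,6); WM=1
i=2 t=9 v=9: → [6,12); WM=1
i=3 t=11 v=7: → [6,12); WM=10; [0,6) fires=1
i=4 t=9 v=7: → [6,12); WM=10
i=5 t=14 v=5: → [12,18); WM=13; [6,12) fires=2
i=6 t=15 v=7: → [12,18); WM=13
i=7 t=16 v=4: → [12,18); WM=15
i=8 t=18 v=3: → [18,24); WM=15
i=9 t=18 v=4: → [18,24); WM=17
i=10 t=23 v=9: → [18,24); WM=17
i=11 t=12 v=4: DROP (t<17-3); WM=22; [12,18) fires=3

11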